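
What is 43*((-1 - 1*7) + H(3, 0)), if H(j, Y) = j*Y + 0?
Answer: -344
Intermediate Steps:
H(j, Y) = Y*j (H(j, Y) = Y*j + 0 = Y*j)
43*((-1 - 1*7) + H(3, 0)) = 43*((-1 - 1*7) + 0*3) = 43*((-1 - 7) + 0) = 43*(-8 + 0) = 43*(-8) = -344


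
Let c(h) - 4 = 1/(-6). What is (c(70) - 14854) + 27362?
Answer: 75071/6 ≈ 12512.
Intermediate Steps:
c(h) = 23/6 (c(h) = 4 + 1/(-6) = 4 - ⅙ = 23/6)
(c(70) - 14854) + 27362 = (23/6 - 14854) + 27362 = -89101/6 + 27362 = 75071/6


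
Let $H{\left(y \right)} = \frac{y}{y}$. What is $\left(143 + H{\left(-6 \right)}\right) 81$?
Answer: $11664$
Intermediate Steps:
$H{\left(y \right)} = 1$
$\left(143 + H{\left(-6 \right)}\right) 81 = \left(143 + 1\right) 81 = 144 \cdot 81 = 11664$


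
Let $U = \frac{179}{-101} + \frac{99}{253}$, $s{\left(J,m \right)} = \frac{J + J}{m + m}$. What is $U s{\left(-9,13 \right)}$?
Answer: $\frac{28872}{30199} \approx 0.95606$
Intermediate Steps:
$s{\left(J,m \right)} = \frac{J}{m}$ ($s{\left(J,m \right)} = \frac{2 J}{2 m} = 2 J \frac{1}{2 m} = \frac{J}{m}$)
$U = - \frac{3208}{2323}$ ($U = 179 \left(- \frac{1}{101}\right) + 99 \cdot \frac{1}{253} = - \frac{179}{101} + \frac{9}{23} = - \frac{3208}{2323} \approx -1.381$)
$U s{\left(-9,13 \right)} = - \frac{3208 \left(- \frac{9}{13}\right)}{2323} = - \frac{3208 \left(\left(-9\right) \frac{1}{13}\right)}{2323} = \left(- \frac{3208}{2323}\right) \left(- \frac{9}{13}\right) = \frac{28872}{30199}$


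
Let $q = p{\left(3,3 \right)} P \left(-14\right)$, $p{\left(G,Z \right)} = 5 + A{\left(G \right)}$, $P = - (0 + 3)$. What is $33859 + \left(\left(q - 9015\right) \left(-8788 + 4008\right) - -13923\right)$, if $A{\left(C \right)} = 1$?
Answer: $41934922$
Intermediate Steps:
$P = -3$ ($P = \left(-1\right) 3 = -3$)
$p{\left(G,Z \right)} = 6$ ($p{\left(G,Z \right)} = 5 + 1 = 6$)
$q = 252$ ($q = 6 \left(-3\right) \left(-14\right) = \left(-18\right) \left(-14\right) = 252$)
$33859 + \left(\left(q - 9015\right) \left(-8788 + 4008\right) - -13923\right) = 33859 - \left(-13923 - \left(252 - 9015\right) \left(-8788 + 4008\right)\right) = 33859 + \left(\left(-8763\right) \left(-4780\right) + 13923\right) = 33859 + \left(41887140 + 13923\right) = 33859 + 41901063 = 41934922$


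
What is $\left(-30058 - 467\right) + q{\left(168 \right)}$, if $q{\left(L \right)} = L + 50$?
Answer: $-30307$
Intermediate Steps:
$q{\left(L \right)} = 50 + L$
$\left(-30058 - 467\right) + q{\left(168 \right)} = \left(-30058 - 467\right) + \left(50 + 168\right) = -30525 + 218 = -30307$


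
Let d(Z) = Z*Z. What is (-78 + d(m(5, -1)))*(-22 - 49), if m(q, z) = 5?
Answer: 3763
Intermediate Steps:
d(Z) = Z**2
(-78 + d(m(5, -1)))*(-22 - 49) = (-78 + 5**2)*(-22 - 49) = (-78 + 25)*(-71) = -53*(-71) = 3763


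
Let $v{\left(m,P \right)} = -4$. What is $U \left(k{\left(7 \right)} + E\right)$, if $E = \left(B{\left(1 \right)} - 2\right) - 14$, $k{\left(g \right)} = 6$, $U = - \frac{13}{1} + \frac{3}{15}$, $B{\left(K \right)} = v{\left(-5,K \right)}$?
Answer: $\frac{896}{5} \approx 179.2$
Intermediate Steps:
$B{\left(K \right)} = -4$
$U = - \frac{64}{5}$ ($U = \left(-13\right) 1 + 3 \cdot \frac{1}{15} = -13 + \frac{1}{5} = - \frac{64}{5} \approx -12.8$)
$E = -20$ ($E = \left(-4 - 2\right) - 14 = -6 - 14 = -20$)
$U \left(k{\left(7 \right)} + E\right) = - \frac{64 \left(6 - 20\right)}{5} = \left(- \frac{64}{5}\right) \left(-14\right) = \frac{896}{5}$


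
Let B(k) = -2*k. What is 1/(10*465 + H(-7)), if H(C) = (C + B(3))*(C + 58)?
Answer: 1/3987 ≈ 0.00025081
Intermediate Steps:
H(C) = (-6 + C)*(58 + C) (H(C) = (C - 2*3)*(C + 58) = (C - 6)*(58 + C) = (-6 + C)*(58 + C))
1/(10*465 + H(-7)) = 1/(10*465 + (-348 + (-7)² + 52*(-7))) = 1/(4650 + (-348 + 49 - 364)) = 1/(4650 - 663) = 1/3987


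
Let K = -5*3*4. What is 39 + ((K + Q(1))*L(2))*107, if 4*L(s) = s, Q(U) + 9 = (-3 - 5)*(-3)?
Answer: -4737/2 ≈ -2368.5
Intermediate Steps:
Q(U) = 15 (Q(U) = -9 + (-3 - 5)*(-3) = -9 - 8*(-3) = -9 + 24 = 15)
L(s) = s/4
K = -60 (K = -15*4 = -60)
39 + ((K + Q(1))*L(2))*107 = 39 + ((-60 + 15)*((¼)*2))*107 = 39 - 45*½*107 = 39 - 45/2*107 = 39 - 4815/2 = -4737/2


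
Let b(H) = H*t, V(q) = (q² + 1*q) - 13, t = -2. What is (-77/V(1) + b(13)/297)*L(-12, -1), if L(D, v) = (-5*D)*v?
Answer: -41060/99 ≈ -414.75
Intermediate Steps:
L(D, v) = -5*D*v
V(q) = -13 + q + q² (V(q) = (q² + q) - 13 = (q + q²) - 13 = -13 + q + q²)
b(H) = -2*H (b(H) = H*(-2) = -2*H)
(-77/V(1) + b(13)/297)*L(-12, -1) = (-77/(-13 + 1 + 1²) - 2*13/297)*(-5*(-12)*(-1)) = (-77/(-13 + 1 + 1) - 26*1/297)*(-60) = (-77/(-11) - 26/297)*(-60) = (-77*(-1/11) - 26/297)*(-60) = (7 - 26/297)*(-60) = (2053/297)*(-60) = -41060/99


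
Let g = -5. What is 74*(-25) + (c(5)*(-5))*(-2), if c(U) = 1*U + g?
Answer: -1850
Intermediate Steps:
c(U) = -5 + U (c(U) = 1*U - 5 = U - 5 = -5 + U)
74*(-25) + (c(5)*(-5))*(-2) = 74*(-25) + ((-5 + 5)*(-5))*(-2) = -1850 + (0*(-5))*(-2) = -1850 + 0*(-2) = -1850 + 0 = -1850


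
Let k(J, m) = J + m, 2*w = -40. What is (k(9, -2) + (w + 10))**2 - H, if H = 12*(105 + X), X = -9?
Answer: -1143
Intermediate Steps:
w = -20 (w = (1/2)*(-40) = -20)
H = 1152 (H = 12*(105 - 9) = 12*96 = 1152)
(k(9, -2) + (w + 10))**2 - H = ((9 - 2) + (-20 + 10))**2 - 1*1152 = (7 - 10)**2 - 1152 = (-3)**2 - 1152 = 9 - 1152 = -1143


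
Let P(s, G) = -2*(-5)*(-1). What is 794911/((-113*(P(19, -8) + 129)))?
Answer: -794911/13447 ≈ -59.114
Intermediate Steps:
P(s, G) = -10 (P(s, G) = 10*(-1) = -10)
794911/((-113*(P(19, -8) + 129))) = 794911/((-113*(-10 + 129))) = 794911/((-113*119)) = 794911/(-13447) = 794911*(-1/13447) = -794911/13447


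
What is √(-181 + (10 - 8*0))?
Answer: 3*I*√19 ≈ 13.077*I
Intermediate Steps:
√(-181 + (10 - 8*0)) = √(-181 + (10 - 1*0)) = √(-181 + (10 + 0)) = √(-181 + 10) = √(-171) = 3*I*√19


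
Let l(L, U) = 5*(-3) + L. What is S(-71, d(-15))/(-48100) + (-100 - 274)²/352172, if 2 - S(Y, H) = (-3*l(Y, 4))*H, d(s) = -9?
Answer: 21726426/62277475 ≈ 0.34887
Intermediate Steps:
l(L, U) = -15 + L
S(Y, H) = 2 - H*(45 - 3*Y) (S(Y, H) = 2 - (-3*(-15 + Y))*H = 2 - (45 - 3*Y)*H = 2 - H*(45 - 3*Y))
S(-71, d(-15))/(-48100) + (-100 - 274)²/352172 = (2 + 3*(-9)*(-15 - 71))/(-48100) + (-100 - 274)²/352172 = (2 + 3*(-9)*(-86))*(-1/48100) + (-374)²*(1/352172) = (2 + 2322)*(-1/48100) + 139876*(1/352172) = 2324*(-1/48100) + 2057/5179 = -581/12025 + 2057/5179 = 21726426/62277475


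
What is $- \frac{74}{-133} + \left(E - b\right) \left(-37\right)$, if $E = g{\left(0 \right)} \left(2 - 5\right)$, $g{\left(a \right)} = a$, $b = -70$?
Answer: $- \frac{344396}{133} \approx -2589.4$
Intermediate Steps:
$E = 0$ ($E = 0 \left(2 - 5\right) = 0 \left(-3\right) = 0$)
$- \frac{74}{-133} + \left(E - b\right) \left(-37\right) = - \frac{74}{-133} + \left(0 - -70\right) \left(-37\right) = \left(-74\right) \left(- \frac{1}{133}\right) + \left(0 + 70\right) \left(-37\right) = \frac{74}{133} + 70 \left(-37\right) = \frac{74}{133} - 2590 = - \frac{344396}{133}$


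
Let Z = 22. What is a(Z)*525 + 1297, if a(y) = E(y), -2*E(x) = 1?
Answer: 2069/2 ≈ 1034.5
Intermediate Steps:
E(x) = -½ (E(x) = -½*1 = -½)
a(y) = -½
a(Z)*525 + 1297 = -½*525 + 1297 = -525/2 + 1297 = 2069/2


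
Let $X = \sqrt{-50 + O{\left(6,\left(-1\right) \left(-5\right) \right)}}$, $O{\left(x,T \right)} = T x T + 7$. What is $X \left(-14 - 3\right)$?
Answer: $- 17 \sqrt{107} \approx -175.85$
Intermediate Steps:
$O{\left(x,T \right)} = 7 + x T^{2}$ ($O{\left(x,T \right)} = x T^{2} + 7 = 7 + x T^{2}$)
$X = \sqrt{107}$ ($X = \sqrt{-50 + \left(7 + 6 \left(\left(-1\right) \left(-5\right)\right)^{2}\right)} = \sqrt{-50 + \left(7 + 6 \cdot 5^{2}\right)} = \sqrt{-50 + \left(7 + 6 \cdot 25\right)} = \sqrt{-50 + \left(7 + 150\right)} = \sqrt{-50 + 157} = \sqrt{107} \approx 10.344$)
$X \left(-14 - 3\right) = \sqrt{107} \left(-14 - 3\right) = \sqrt{107} \left(-17\right) = - 17 \sqrt{107}$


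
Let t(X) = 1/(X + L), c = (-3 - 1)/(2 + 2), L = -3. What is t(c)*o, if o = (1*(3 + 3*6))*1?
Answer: -21/4 ≈ -5.2500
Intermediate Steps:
c = -1 (c = -4/4 = -4*1/4 = -1)
t(X) = 1/(-3 + X) (t(X) = 1/(X - 3) = 1/(-3 + X))
o = 21 (o = (1*(3 + 18))*1 = (1*21)*1 = 21*1 = 21)
t(c)*o = 21/(-3 - 1) = 21/(-4) = -1/4*21 = -21/4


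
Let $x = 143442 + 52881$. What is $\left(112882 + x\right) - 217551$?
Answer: $91654$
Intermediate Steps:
$x = 196323$
$\left(112882 + x\right) - 217551 = \left(112882 + 196323\right) - 217551 = 309205 - 217551 = 91654$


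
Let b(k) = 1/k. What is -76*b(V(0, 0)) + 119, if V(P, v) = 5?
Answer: 519/5 ≈ 103.80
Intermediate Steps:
-76*b(V(0, 0)) + 119 = -76/5 + 119 = 519/5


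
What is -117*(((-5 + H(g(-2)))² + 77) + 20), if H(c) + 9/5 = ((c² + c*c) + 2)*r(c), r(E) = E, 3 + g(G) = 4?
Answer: -306657/25 ≈ -12266.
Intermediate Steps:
g(G) = 1 (g(G) = -3 + 4 = 1)
H(c) = -9/5 + c*(2 + 2*c²) (H(c) = -9/5 + ((c² + c*c) + 2)*c = -9/5 + ((c² + c²) + 2)*c = -9/5 + (2*c² + 2)*c = -9/5 + (2 + 2*c²)*c = -9/5 + c*(2 + 2*c²))
-117*(((-5 + H(g(-2)))² + 77) + 20) = -117*(((-5 + (-9/5 + 2*1 + 2*1³))² + 77) + 20) = -117*(((-5 + (-9/5 + 2 + 2*1))² + 77) + 20) = -117*(((-5 + (-9/5 + 2 + 2))² + 77) + 20) = -117*(((-5 + 11/5)² + 77) + 20) = -117*(((-14/5)² + 77) + 20) = -117*((196/25 + 77) + 20) = -117*(2121/25 + 20) = -117*2621/25 = -306657/25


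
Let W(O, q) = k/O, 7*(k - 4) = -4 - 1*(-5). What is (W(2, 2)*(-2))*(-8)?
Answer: 232/7 ≈ 33.143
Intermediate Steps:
k = 29/7 (k = 4 + (-4 - 1*(-5))/7 = 4 + (-4 + 5)/7 = 4 + (1/7)*1 = 4 + 1/7 = 29/7 ≈ 4.1429)
W(O, q) = 29/(7*O)
(W(2, 2)*(-2))*(-8) = (((29/7)/2)*(-2))*(-8) = (((29/7)*(1/2))*(-2))*(-8) = ((29/14)*(-2))*(-8) = -29/7*(-8) = 232/7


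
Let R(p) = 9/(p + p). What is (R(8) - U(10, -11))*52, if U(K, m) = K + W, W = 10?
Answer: -4043/4 ≈ -1010.8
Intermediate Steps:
R(p) = 9/(2*p) (R(p) = 9/((2*p)) = 9*(1/(2*p)) = 9/(2*p))
U(K, m) = 10 + K (U(K, m) = K + 10 = 10 + K)
(R(8) - U(10, -11))*52 = ((9/2)/8 - (10 + 10))*52 = ((9/2)*(1/8) - 1*20)*52 = (9/16 - 20)*52 = -311/16*52 = -4043/4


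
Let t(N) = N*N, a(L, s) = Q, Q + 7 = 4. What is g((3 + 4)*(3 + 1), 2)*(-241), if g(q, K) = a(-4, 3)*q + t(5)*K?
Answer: 8194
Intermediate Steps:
Q = -3 (Q = -7 + 4 = -3)
a(L, s) = -3
t(N) = N**2
g(q, K) = -3*q + 25*K (g(q, K) = -3*q + 5**2*K = -3*q + 25*K)
g((3 + 4)*(3 + 1), 2)*(-241) = (-3*(3 + 4)*(3 + 1) + 25*2)*(-241) = (-21*4 + 50)*(-241) = (-3*28 + 50)*(-241) = (-84 + 50)*(-241) = -34*(-241) = 8194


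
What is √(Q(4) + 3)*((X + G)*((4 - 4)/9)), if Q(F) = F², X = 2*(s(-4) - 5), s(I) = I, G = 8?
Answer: 0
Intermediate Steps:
X = -18 (X = 2*(-4 - 5) = 2*(-9) = -18)
√(Q(4) + 3)*((X + G)*((4 - 4)/9)) = √(4² + 3)*((-18 + 8)*((4 - 4)/9)) = √(16 + 3)*(-0/9) = √19*(-10*0) = √19*0 = 0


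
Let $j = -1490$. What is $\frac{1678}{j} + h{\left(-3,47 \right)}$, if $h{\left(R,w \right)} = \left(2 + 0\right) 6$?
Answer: $\frac{8101}{745} \approx 10.874$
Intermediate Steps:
$h{\left(R,w \right)} = 12$ ($h{\left(R,w \right)} = 2 \cdot 6 = 12$)
$\frac{1678}{j} + h{\left(-3,47 \right)} = \frac{1678}{-1490} + 12 = 1678 \left(- \frac{1}{1490}\right) + 12 = - \frac{839}{745} + 12 = \frac{8101}{745}$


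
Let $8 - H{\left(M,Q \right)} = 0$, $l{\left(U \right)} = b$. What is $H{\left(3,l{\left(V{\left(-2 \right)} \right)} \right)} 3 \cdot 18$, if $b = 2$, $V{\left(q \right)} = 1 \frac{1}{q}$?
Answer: $432$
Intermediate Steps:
$V{\left(q \right)} = \frac{1}{q}$
$l{\left(U \right)} = 2$
$H{\left(M,Q \right)} = 8$ ($H{\left(M,Q \right)} = 8 - 0 = 8 + 0 = 8$)
$H{\left(3,l{\left(V{\left(-2 \right)} \right)} \right)} 3 \cdot 18 = 8 \cdot 3 \cdot 18 = 24 \cdot 18 = 432$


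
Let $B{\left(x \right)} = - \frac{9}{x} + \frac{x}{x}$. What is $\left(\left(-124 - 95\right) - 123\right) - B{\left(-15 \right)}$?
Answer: $- \frac{1718}{5} \approx -343.6$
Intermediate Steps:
$B{\left(x \right)} = 1 - \frac{9}{x}$ ($B{\left(x \right)} = - \frac{9}{x} + 1 = 1 - \frac{9}{x}$)
$\left(\left(-124 - 95\right) - 123\right) - B{\left(-15 \right)} = \left(\left(-124 - 95\right) - 123\right) - \frac{-9 - 15}{-15} = \left(-219 - 123\right) - \left(- \frac{1}{15}\right) \left(-24\right) = -342 - \frac{8}{5} = - \frac{1718}{5}$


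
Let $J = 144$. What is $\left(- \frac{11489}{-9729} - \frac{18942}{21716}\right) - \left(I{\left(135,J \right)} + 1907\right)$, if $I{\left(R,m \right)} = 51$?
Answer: $- \frac{206805585553}{105637482} \approx -1957.7$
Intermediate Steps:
$\left(- \frac{11489}{-9729} - \frac{18942}{21716}\right) - \left(I{\left(135,J \right)} + 1907\right) = \left(- \frac{11489}{-9729} - \frac{18942}{21716}\right) - \left(51 + 1907\right) = \left(\left(-11489\right) \left(- \frac{1}{9729}\right) - \frac{9471}{10858}\right) - 1958 = \left(\frac{11489}{9729} - \frac{9471}{10858}\right) - 1958 = \frac{32604203}{105637482} - 1958 = - \frac{206805585553}{105637482}$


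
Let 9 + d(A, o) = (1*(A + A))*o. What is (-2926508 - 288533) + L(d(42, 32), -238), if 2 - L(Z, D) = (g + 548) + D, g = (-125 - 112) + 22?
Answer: -3215134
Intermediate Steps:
g = -215 (g = -237 + 22 = -215)
d(A, o) = -9 + 2*A*o (d(A, o) = -9 + (1*(A + A))*o = -9 + (1*(2*A))*o = -9 + (2*A)*o = -9 + 2*A*o)
L(Z, D) = -331 - D (L(Z, D) = 2 - ((-215 + 548) + D) = 2 - (333 + D) = 2 + (-333 - D) = -331 - D)
(-2926508 - 288533) + L(d(42, 32), -238) = (-2926508 - 288533) + (-331 - 1*(-238)) = -3215041 + (-331 + 238) = -3215041 - 93 = -3215134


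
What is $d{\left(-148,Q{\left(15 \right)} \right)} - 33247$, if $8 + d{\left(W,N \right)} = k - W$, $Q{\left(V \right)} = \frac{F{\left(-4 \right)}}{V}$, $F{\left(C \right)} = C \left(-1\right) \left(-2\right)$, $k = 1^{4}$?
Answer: $-33106$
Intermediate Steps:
$k = 1$
$F{\left(C \right)} = 2 C$ ($F{\left(C \right)} = - C \left(-2\right) = 2 C$)
$Q{\left(V \right)} = - \frac{8}{V}$ ($Q{\left(V \right)} = \frac{2 \left(-4\right)}{V} = - \frac{8}{V}$)
$d{\left(W,N \right)} = -7 - W$ ($d{\left(W,N \right)} = -8 - \left(-1 + W\right) = -7 - W$)
$d{\left(-148,Q{\left(15 \right)} \right)} - 33247 = \left(-7 - -148\right) - 33247 = \left(-7 + 148\right) - 33247 = 141 - 33247 = -33106$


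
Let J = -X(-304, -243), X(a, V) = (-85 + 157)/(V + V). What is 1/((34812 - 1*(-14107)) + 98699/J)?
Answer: 4/2860549 ≈ 1.3983e-6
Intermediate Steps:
X(a, V) = 36/V (X(a, V) = 72/((2*V)) = 72*(1/(2*V)) = 36/V)
J = 4/27 (J = -36/(-243) = -36*(-1)/243 = -1*(-4/27) = 4/27 ≈ 0.14815)
1/((34812 - 1*(-14107)) + 98699/J) = 1/((34812 - 1*(-14107)) + 98699/(4/27)) = 1/((34812 + 14107) + 98699*(27/4)) = 1/(48919 + 2664873/4) = 1/(2860549/4) = 4/2860549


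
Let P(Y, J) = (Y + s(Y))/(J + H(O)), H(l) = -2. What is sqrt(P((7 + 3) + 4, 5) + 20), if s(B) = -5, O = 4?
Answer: sqrt(23) ≈ 4.7958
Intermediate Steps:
P(Y, J) = (-5 + Y)/(-2 + J) (P(Y, J) = (Y - 5)/(J - 2) = (-5 + Y)/(-2 + J))
sqrt(P((7 + 3) + 4, 5) + 20) = sqrt((-5 + ((7 + 3) + 4))/(-2 + 5) + 20) = sqrt((-5 + (10 + 4))/3 + 20) = sqrt((-5 + 14)/3 + 20) = sqrt((1/3)*9 + 20) = sqrt(3 + 20) = sqrt(23)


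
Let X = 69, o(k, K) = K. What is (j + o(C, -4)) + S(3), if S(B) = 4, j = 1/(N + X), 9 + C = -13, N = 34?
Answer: 1/103 ≈ 0.0097087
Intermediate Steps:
C = -22 (C = -9 - 13 = -22)
j = 1/103 (j = 1/(34 + 69) = 1/103 ≈ 0.0097087)
(j + o(C, -4)) + S(3) = (1/103 - 4) + 4 = -411/103 + 4 = 1/103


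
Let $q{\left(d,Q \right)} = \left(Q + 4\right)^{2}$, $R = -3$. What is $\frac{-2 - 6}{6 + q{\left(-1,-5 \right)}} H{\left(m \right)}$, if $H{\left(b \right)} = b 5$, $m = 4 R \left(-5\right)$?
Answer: $- \frac{2400}{7} \approx -342.86$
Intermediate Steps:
$q{\left(d,Q \right)} = \left(4 + Q\right)^{2}$
$m = 60$ ($m = 4 \left(-3\right) \left(-5\right) = \left(-12\right) \left(-5\right) = 60$)
$H{\left(b \right)} = 5 b$
$\frac{-2 - 6}{6 + q{\left(-1,-5 \right)}} H{\left(m \right)} = \frac{-2 - 6}{6 + \left(4 - 5\right)^{2}} \cdot 5 \cdot 60 = - \frac{8}{6 + \left(-1\right)^{2}} \cdot 300 = - \frac{8}{6 + 1} \cdot 300 = - \frac{8}{7} \cdot 300 = \left(-8\right) \frac{1}{7} \cdot 300 = \left(- \frac{8}{7}\right) 300 = - \frac{2400}{7}$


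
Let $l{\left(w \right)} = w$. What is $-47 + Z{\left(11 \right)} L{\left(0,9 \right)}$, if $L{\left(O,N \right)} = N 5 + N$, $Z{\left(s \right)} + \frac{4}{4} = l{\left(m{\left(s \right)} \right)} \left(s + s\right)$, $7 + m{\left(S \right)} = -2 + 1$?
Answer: $-9605$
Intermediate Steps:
$m{\left(S \right)} = -8$ ($m{\left(S \right)} = -7 + \left(-2 + 1\right) = -7 - 1 = -8$)
$Z{\left(s \right)} = -1 - 16 s$ ($Z{\left(s \right)} = -1 - 8 \left(s + s\right) = -1 - 8 \cdot 2 s = -1 - 16 s$)
$L{\left(O,N \right)} = 6 N$ ($L{\left(O,N \right)} = 5 N + N = 6 N$)
$-47 + Z{\left(11 \right)} L{\left(0,9 \right)} = -47 + \left(-1 - 176\right) 6 \cdot 9 = -47 + \left(-1 - 176\right) 54 = -47 - 9558 = -9605$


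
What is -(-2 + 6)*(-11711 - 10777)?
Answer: 89952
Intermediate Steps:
-(-2 + 6)*(-11711 - 10777) = -4*(-22488) = -1*(-89952) = 89952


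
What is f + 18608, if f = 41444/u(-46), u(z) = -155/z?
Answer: 4790664/155 ≈ 30908.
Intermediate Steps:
f = 1906424/155 (f = 41444/((-155/(-46))) = 41444/((-155*(-1/46))) = 41444/(155/46) = 41444*(46/155) = 1906424/155 ≈ 12300.)
f + 18608 = 1906424/155 + 18608 = 4790664/155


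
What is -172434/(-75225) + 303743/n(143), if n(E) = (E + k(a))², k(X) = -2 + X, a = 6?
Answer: 8858397827/541845675 ≈ 16.349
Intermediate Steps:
n(E) = (4 + E)² (n(E) = (E + (-2 + 6))² = (E + 4)² = (4 + E)²)
-172434/(-75225) + 303743/n(143) = -172434/(-75225) + 303743/((4 + 143)²) = -172434*(-1/75225) + 303743/(147²) = 57478/25075 + 303743/21609 = 8858397827/541845675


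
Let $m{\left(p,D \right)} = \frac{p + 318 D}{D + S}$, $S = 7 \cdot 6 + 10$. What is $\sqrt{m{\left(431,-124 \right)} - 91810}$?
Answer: $\frac{i \sqrt{13142638}}{12} \approx 302.11 i$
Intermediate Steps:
$S = 52$ ($S = 42 + 10 = 52$)
$m{\left(p,D \right)} = \frac{p + 318 D}{52 + D}$ ($m{\left(p,D \right)} = \frac{p + 318 D}{D + 52} = \frac{p + 318 D}{52 + D}$)
$\sqrt{m{\left(431,-124 \right)} - 91810} = \sqrt{\frac{431 + 318 \left(-124\right)}{52 - 124} - 91810} = \sqrt{\frac{431 - 39432}{-72} - 91810} = \sqrt{\left(- \frac{1}{72}\right) \left(-39001\right) - 91810} = \sqrt{\frac{39001}{72} - 91810} = \sqrt{- \frac{6571319}{72}} = \frac{i \sqrt{13142638}}{12}$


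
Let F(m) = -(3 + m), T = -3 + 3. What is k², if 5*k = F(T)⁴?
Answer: 6561/25 ≈ 262.44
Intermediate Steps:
T = 0
F(m) = -3 - m
k = 81/5 (k = (-3 - 1*0)⁴/5 = (-3 + 0)⁴/5 = (⅕)*(-3)⁴ = (⅕)*81 = 81/5 ≈ 16.200)
k² = (81/5)² = 6561/25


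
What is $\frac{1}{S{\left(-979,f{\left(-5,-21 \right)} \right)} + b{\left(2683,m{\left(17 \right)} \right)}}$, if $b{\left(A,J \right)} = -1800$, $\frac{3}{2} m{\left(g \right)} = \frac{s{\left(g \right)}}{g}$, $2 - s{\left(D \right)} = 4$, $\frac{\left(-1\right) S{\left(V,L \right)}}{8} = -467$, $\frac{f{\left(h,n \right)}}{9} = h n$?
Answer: $\frac{1}{1936} \approx 0.00051653$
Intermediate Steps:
$f{\left(h,n \right)} = 9 h n$
$S{\left(V,L \right)} = 3736$ ($S{\left(V,L \right)} = \left(-8\right) \left(-467\right) = 3736$)
$s{\left(D \right)} = -2$ ($s{\left(D \right)} = 2 - 4 = -2$)
$m{\left(g \right)} = - \frac{4}{3 g}$ ($m{\left(g \right)} = \frac{2 \left(- \frac{2}{g}\right)}{3} = - \frac{4}{3 g}$)
$\frac{1}{S{\left(-979,f{\left(-5,-21 \right)} \right)} + b{\left(2683,m{\left(17 \right)} \right)}} = \frac{1}{3736 - 1800} = \frac{1}{1936}$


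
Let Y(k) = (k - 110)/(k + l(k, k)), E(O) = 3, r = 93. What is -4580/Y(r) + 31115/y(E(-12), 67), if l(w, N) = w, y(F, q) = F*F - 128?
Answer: 847435/17 ≈ 49849.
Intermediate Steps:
y(F, q) = -128 + F² (y(F, q) = F² - 128 = -128 + F²)
Y(k) = (-110 + k)/(2*k) (Y(k) = (k - 110)/(k + k) = (-110 + k)/((2*k)) = (-110 + k)*(1/(2*k)) = (-110 + k)/(2*k))
-4580/Y(r) + 31115/y(E(-12), 67) = -4580*186/(-110 + 93) + 31115/(-128 + 3²) = -4580/((½)*(1/93)*(-17)) + 31115/(-128 + 9) = -4580/(-17/186) + 31115/(-119) = -4580*(-186/17) + 31115*(-1/119) = 851880/17 - 4445/17 = 847435/17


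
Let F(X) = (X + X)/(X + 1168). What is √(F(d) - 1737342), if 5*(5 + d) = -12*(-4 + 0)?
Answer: 10*I*√597207296543/5863 ≈ 1318.1*I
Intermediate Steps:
d = 23/5 (d = -5 + (-12*(-4 + 0))/5 = -5 + (-12*(-4))/5 = -5 + (⅕)*48 = -5 + 48/5 = 23/5 ≈ 4.6000)
F(X) = 2*X/(1168 + X) (F(X) = (2*X)/(1168 + X) = 2*X/(1168 + X))
√(F(d) - 1737342) = √(2*(23/5)/(1168 + 23/5) - 1737342) = √(2*(23/5)/(5863/5) - 1737342) = √(2*(23/5)*(5/5863) - 1737342) = √(46/5863 - 1737342) = √(-10186036100/5863) = 10*I*√597207296543/5863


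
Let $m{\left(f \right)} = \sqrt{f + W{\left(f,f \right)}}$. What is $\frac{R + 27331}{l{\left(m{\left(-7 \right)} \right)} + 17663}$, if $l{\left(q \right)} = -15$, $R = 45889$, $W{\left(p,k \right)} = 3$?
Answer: $\frac{18305}{4412} \approx 4.1489$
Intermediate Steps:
$m{\left(f \right)} = \sqrt{3 + f}$ ($m{\left(f \right)} = \sqrt{f + 3} = \sqrt{3 + f}$)
$\frac{R + 27331}{l{\left(m{\left(-7 \right)} \right)} + 17663} = \frac{45889 + 27331}{-15 + 17663} = \frac{73220}{17648} = 73220 \cdot \frac{1}{17648} = \frac{18305}{4412}$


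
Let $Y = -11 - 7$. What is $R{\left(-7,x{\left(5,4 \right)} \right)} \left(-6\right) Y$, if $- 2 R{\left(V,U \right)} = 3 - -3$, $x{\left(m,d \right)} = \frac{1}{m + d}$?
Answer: $-324$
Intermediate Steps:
$x{\left(m,d \right)} = \frac{1}{d + m}$
$R{\left(V,U \right)} = -3$ ($R{\left(V,U \right)} = - \frac{3 - -3}{2} = - \frac{3 + 3}{2} = \left(- \frac{1}{2}\right) 6 = -3$)
$Y = -18$ ($Y = -11 - 7 = -18$)
$R{\left(-7,x{\left(5,4 \right)} \right)} \left(-6\right) Y = \left(-3\right) \left(-6\right) \left(-18\right) = 18 \left(-18\right) = -324$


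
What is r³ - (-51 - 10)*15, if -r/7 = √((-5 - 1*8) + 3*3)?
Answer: 915 + 2744*I ≈ 915.0 + 2744.0*I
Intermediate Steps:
r = -14*I (r = -7*√((-5 - 1*8) + 3*3) = -7*√((-5 - 8) + 9) = -7*√(-13 + 9) = -14*I ≈ -14.0*I)
r³ - (-51 - 10)*15 = (-14*I)³ - (-51 - 10)*15 = 2744*I - (-61)*15 = 2744*I - 1*(-915) = 2744*I + 915 = 915 + 2744*I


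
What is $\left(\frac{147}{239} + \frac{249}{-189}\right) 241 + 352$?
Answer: $\frac{2751248}{15057} \approx 182.72$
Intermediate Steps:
$\left(\frac{147}{239} + \frac{249}{-189}\right) 241 + 352 = \left(147 \cdot \frac{1}{239} + 249 \left(- \frac{1}{189}\right)\right) 241 + 352 = \left(\frac{147}{239} - \frac{83}{63}\right) 241 + 352 = \left(- \frac{10576}{15057}\right) 241 + 352 = - \frac{2548816}{15057} + 352 = \frac{2751248}{15057}$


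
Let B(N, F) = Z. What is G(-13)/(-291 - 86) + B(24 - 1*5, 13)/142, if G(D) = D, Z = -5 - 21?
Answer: -306/2059 ≈ -0.14862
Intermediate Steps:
Z = -26
B(N, F) = -26
G(-13)/(-291 - 86) + B(24 - 1*5, 13)/142 = -13/(-291 - 86) - 26/142 = -13/(-377) - 26*1/142 = -13*(-1/377) - 13/71 = 1/29 - 13/71 = -306/2059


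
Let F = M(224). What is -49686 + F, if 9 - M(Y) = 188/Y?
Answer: -2781959/56 ≈ -49678.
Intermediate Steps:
M(Y) = 9 - 188/Y
F = 457/56 (F = 9 - 188/224 = 9 - 188*1/224 = 9 - 47/56 = 457/56 ≈ 8.1607)
-49686 + F = -49686 + 457/56 = -2781959/56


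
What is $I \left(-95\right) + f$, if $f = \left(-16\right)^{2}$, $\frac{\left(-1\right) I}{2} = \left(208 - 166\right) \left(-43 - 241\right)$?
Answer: $-2266064$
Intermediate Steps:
$I = 23856$ ($I = - 2 \left(208 - 166\right) \left(-43 - 241\right) = - 2 \cdot 42 \left(-284\right) = \left(-2\right) \left(-11928\right) = 23856$)
$f = 256$
$I \left(-95\right) + f = 23856 \left(-95\right) + 256 = -2266320 + 256 = -2266064$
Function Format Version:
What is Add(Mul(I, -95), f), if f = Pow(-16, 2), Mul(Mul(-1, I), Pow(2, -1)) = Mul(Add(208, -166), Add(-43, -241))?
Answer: -2266064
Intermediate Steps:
I = 23856 (I = Mul(-2, Mul(Add(208, -166), Add(-43, -241))) = Mul(-2, Mul(42, -284)) = Mul(-2, -11928) = 23856)
f = 256
Add(Mul(I, -95), f) = Add(Mul(23856, -95), 256) = Add(-2266320, 256) = -2266064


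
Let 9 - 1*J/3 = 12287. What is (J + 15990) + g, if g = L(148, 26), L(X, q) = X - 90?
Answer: -20786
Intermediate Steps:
J = -36834 (J = 27 - 3*12287 = 27 - 36861 = -36834)
L(X, q) = -90 + X
g = 58 (g = -90 + 148 = 58)
(J + 15990) + g = (-36834 + 15990) + 58 = -20844 + 58 = -20786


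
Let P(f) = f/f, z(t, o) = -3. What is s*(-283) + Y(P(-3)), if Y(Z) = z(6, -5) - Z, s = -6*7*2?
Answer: 23768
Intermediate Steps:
P(f) = 1
s = -84 (s = -42*2 = -84)
Y(Z) = -3 - Z
s*(-283) + Y(P(-3)) = -84*(-283) + (-3 - 1*1) = 23772 + (-3 - 1) = 23772 - 4 = 23768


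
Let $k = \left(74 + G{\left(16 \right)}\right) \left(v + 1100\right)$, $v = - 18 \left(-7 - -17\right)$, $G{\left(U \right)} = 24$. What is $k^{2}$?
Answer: $8128825600$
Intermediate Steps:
$v = -180$ ($v = - 18 \left(-7 + 17\right) = \left(-18\right) 10 = -180$)
$k = 90160$ ($k = \left(74 + 24\right) \left(-180 + 1100\right) = 98 \cdot 920 = 90160$)
$k^{2} = 90160^{2} = 8128825600$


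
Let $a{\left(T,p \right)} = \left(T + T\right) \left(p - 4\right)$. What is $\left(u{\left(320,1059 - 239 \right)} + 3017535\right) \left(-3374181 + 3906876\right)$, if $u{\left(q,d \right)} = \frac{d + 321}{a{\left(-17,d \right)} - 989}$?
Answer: $\frac{46186165099697730}{28733} \approx 1.6074 \cdot 10^{12}$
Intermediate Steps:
$a{\left(T,p \right)} = 2 T \left(-4 + p\right)$
$u{\left(q,d \right)} = \frac{321 + d}{-853 - 34 d}$ ($u{\left(q,d \right)} = \frac{d + 321}{2 \left(-17\right) \left(-4 + d\right) - 989} = \frac{321 + d}{\left(136 - 34 d\right) - 989} = \frac{321 + d}{-853 - 34 d}$)
$\left(u{\left(320,1059 - 239 \right)} + 3017535\right) \left(-3374181 + 3906876\right) = \left(\frac{-321 - \left(1059 - 239\right)}{853 + 34 \left(1059 - 239\right)} + 3017535\right) \left(-3374181 + 3906876\right) = \left(\frac{-321 - 820}{853 + 34 \cdot 820} + 3017535\right) 532695 = \left(\frac{-321 - 820}{853 + 27880} + 3017535\right) 532695 = \left(\frac{1}{28733} \left(-1141\right) + 3017535\right) 532695 = \left(- \frac{1141}{28733} + 3017535\right) 532695 = \frac{86702832014}{28733} \cdot 532695 = \frac{46186165099697730}{28733}$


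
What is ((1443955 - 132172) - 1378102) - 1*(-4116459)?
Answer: 4050140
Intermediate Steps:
((1443955 - 132172) - 1378102) - 1*(-4116459) = (1311783 - 1378102) + 4116459 = -66319 + 4116459 = 4050140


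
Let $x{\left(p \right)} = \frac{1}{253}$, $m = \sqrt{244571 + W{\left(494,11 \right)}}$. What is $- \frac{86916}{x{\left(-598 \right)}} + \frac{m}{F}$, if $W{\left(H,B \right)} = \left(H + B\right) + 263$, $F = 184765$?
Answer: $-21989748 + \frac{\sqrt{245339}}{184765} \approx -2.199 \cdot 10^{7}$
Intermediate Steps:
$W{\left(H,B \right)} = 263 + B + H$ ($W{\left(H,B \right)} = \left(B + H\right) + 263 = 263 + B + H$)
$m = \sqrt{245339}$ ($m = \sqrt{244571 + \left(263 + 11 + 494\right)} = \sqrt{244571 + 768} = \sqrt{245339} \approx 495.32$)
$x{\left(p \right)} = \frac{1}{253}$
$- \frac{86916}{x{\left(-598 \right)}} + \frac{m}{F} = - 86916 \frac{1}{\frac{1}{253}} + \frac{\sqrt{245339}}{184765} = \left(-86916\right) 253 + \sqrt{245339} \cdot \frac{1}{184765} = -21989748 + \frac{\sqrt{245339}}{184765}$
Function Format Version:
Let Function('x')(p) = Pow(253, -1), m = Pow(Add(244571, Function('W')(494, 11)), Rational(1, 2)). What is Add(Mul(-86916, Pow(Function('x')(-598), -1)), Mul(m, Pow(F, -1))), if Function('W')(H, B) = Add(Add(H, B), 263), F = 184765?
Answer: Add(-21989748, Mul(Rational(1, 184765), Pow(245339, Rational(1, 2)))) ≈ -2.1990e+7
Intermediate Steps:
Function('W')(H, B) = Add(263, B, H) (Function('W')(H, B) = Add(Add(B, H), 263) = Add(263, B, H))
m = Pow(245339, Rational(1, 2)) (m = Pow(Add(244571, Add(263, 11, 494)), Rational(1, 2)) = Pow(Add(244571, 768), Rational(1, 2)) = Pow(245339, Rational(1, 2)) ≈ 495.32)
Function('x')(p) = Rational(1, 253)
Add(Mul(-86916, Pow(Function('x')(-598), -1)), Mul(m, Pow(F, -1))) = Add(Mul(-86916, Pow(Rational(1, 253), -1)), Mul(Pow(245339, Rational(1, 2)), Pow(184765, -1))) = Add(Mul(-86916, 253), Mul(Pow(245339, Rational(1, 2)), Rational(1, 184765))) = Add(-21989748, Mul(Rational(1, 184765), Pow(245339, Rational(1, 2))))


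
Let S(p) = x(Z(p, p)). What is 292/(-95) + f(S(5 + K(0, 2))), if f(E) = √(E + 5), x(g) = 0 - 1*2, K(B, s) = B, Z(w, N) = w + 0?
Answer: -292/95 + √3 ≈ -1.3416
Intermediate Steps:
Z(w, N) = w
x(g) = -2 (x(g) = 0 - 2 = -2)
S(p) = -2
f(E) = √(5 + E)
292/(-95) + f(S(5 + K(0, 2))) = 292/(-95) + √(5 - 2) = -1/95*292 + √3 = -292/95 + √3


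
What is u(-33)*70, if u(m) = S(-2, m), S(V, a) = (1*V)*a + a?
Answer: 2310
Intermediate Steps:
S(V, a) = a + V*a (S(V, a) = V*a + a = a + V*a)
u(m) = -m (u(m) = m*(1 - 2) = m*(-1) = -m)
u(-33)*70 = -1*(-33)*70 = 33*70 = 2310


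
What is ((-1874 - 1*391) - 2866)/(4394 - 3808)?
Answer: -5131/586 ≈ -8.7560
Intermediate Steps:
((-1874 - 1*391) - 2866)/(4394 - 3808) = ((-1874 - 391) - 2866)/586 = (-2265 - 2866)*(1/586) = -5131*1/586 = -5131/586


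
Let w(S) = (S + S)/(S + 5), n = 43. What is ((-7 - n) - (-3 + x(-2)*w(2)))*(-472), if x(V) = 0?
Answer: 22184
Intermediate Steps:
w(S) = 2*S/(5 + S) (w(S) = (2*S)/(5 + S) = 2*S/(5 + S))
((-7 - n) - (-3 + x(-2)*w(2)))*(-472) = ((-7 - 1*43) - (-3 + 0*(2*2/(5 + 2))))*(-472) = ((-7 - 43) - (-3 + 0*(2*2/7)))*(-472) = (-50 - (-3 + 0*(2*2*(1/7))))*(-472) = (-50 - (-3 + 0*(4/7)))*(-472) = (-50 - (-3 + 0))*(-472) = (-50 - 1*(-3))*(-472) = (-50 + 3)*(-472) = -47*(-472) = 22184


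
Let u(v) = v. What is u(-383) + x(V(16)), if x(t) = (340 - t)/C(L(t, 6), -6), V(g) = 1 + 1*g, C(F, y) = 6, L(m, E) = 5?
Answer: -1975/6 ≈ -329.17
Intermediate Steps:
V(g) = 1 + g
x(t) = 170/3 - t/6 (x(t) = (340 - t)/6 = (340 - t)*(⅙) = 170/3 - t/6)
u(-383) + x(V(16)) = -383 + (170/3 - (1 + 16)/6) = -383 + (170/3 - ⅙*17) = -383 + (170/3 - 17/6) = -383 + 323/6 = -1975/6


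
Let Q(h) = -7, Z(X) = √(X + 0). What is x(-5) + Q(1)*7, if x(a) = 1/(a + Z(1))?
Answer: -197/4 ≈ -49.250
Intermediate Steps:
Z(X) = √X
x(a) = 1/(1 + a) (x(a) = 1/(a + √1) = 1/(a + 1) = 1/(1 + a))
x(-5) + Q(1)*7 = 1/(1 - 5) - 7*7 = 1/(-4) - 49 = -¼ - 49 = -197/4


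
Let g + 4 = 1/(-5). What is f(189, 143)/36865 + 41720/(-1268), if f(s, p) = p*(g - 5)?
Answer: -1924594976/58431025 ≈ -32.938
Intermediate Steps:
g = -21/5 (g = -4 + 1/(-5) = -4 - ⅕ = -21/5 ≈ -4.2000)
f(s, p) = -46*p/5 (f(s, p) = p*(-21/5 - 5) = p*(-46/5) = -46*p/5)
f(189, 143)/36865 + 41720/(-1268) = -46/5*143/36865 + 41720/(-1268) = -6578/5*1/36865 + 41720*(-1/1268) = -6578/184325 - 10430/317 = -1924594976/58431025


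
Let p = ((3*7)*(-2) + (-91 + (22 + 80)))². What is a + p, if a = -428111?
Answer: -427150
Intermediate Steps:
p = 961 (p = (21*(-2) + (-91 + 102))² = (-42 + 11)² = (-31)² = 961)
a + p = -428111 + 961 = -427150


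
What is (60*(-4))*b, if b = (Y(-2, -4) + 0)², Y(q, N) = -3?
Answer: -2160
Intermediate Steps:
b = 9 (b = (-3 + 0)² = (-3)² = 9)
(60*(-4))*b = (60*(-4))*9 = -240*9 = -2160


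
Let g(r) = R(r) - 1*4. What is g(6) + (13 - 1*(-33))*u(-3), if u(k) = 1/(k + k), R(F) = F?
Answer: -17/3 ≈ -5.6667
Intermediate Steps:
u(k) = 1/(2*k)
g(r) = -4 + r (g(r) = r - 1*4 = r - 4 = -4 + r)
g(6) + (13 - 1*(-33))*u(-3) = (-4 + 6) + (13 - 1*(-33))*((½)/(-3)) = 2 + (13 + 33)*((½)*(-⅓)) = 2 + 46*(-⅙) = 2 - 23/3 = -17/3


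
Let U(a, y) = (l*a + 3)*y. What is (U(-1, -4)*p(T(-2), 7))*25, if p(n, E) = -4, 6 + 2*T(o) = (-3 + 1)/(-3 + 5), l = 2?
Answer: 400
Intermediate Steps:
T(o) = -7/2 (T(o) = -3 + ((-3 + 1)/(-3 + 5))/2 = -3 + (-2/2)/2 = -3 + (-2*½)/2 = -3 + (½)*(-1) = -3 - ½ = -7/2)
U(a, y) = y*(3 + 2*a) (U(a, y) = (2*a + 3)*y = (3 + 2*a)*y = y*(3 + 2*a))
(U(-1, -4)*p(T(-2), 7))*25 = (-4*(3 + 2*(-1))*(-4))*25 = (-4*(3 - 2)*(-4))*25 = (-4*1*(-4))*25 = -4*(-4)*25 = 16*25 = 400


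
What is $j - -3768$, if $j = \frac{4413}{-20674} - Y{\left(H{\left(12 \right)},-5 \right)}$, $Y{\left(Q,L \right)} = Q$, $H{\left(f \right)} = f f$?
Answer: $\frac{74918163}{20674} \approx 3623.8$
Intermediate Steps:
$H{\left(f \right)} = f^{2}$
$j = - \frac{2981469}{20674}$ ($j = \frac{4413}{-20674} - 12^{2} = 4413 \left(- \frac{1}{20674}\right) - 144 = - \frac{4413}{20674} - 144 = - \frac{2981469}{20674} \approx -144.21$)
$j - -3768 = - \frac{2981469}{20674} - -3768 = - \frac{2981469}{20674} + 3768 = \frac{74918163}{20674}$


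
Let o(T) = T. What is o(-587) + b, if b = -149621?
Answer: -150208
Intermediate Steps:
o(-587) + b = -587 - 149621 = -150208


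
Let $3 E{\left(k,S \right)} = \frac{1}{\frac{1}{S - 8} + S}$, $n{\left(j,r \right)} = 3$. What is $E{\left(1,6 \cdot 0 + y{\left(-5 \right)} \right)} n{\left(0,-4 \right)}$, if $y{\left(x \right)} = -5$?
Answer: $- \frac{13}{66} \approx -0.19697$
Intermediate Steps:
$E{\left(k,S \right)} = \frac{1}{3 \left(S + \frac{1}{-8 + S}\right)}$ ($E{\left(k,S \right)} = \frac{1}{3 \left(\frac{1}{S - 8} + S\right)} = \frac{1}{3 \left(\frac{1}{-8 + S} + S\right)} = \frac{1}{3 \left(S + \frac{1}{-8 + S}\right)}$)
$E{\left(1,6 \cdot 0 + y{\left(-5 \right)} \right)} n{\left(0,-4 \right)} = \frac{-8 + \left(6 \cdot 0 - 5\right)}{3 \left(1 + \left(6 \cdot 0 - 5\right)^{2} - 8 \left(6 \cdot 0 - 5\right)\right)} 3 = \frac{-8 + \left(0 - 5\right)}{3 \left(1 + \left(0 - 5\right)^{2} - 8 \left(0 - 5\right)\right)} 3 = \frac{-8 - 5}{3 \left(1 + \left(-5\right)^{2} - -40\right)} 3 = \frac{1}{3} \frac{1}{1 + 25 + 40} \left(-13\right) 3 = \frac{1}{3} \cdot \frac{1}{66} \left(-13\right) 3 = \left(- \frac{13}{198}\right) 3 = - \frac{13}{66}$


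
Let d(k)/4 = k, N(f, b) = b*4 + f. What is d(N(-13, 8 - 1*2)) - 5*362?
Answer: -1766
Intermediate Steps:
N(f, b) = f + 4*b (N(f, b) = 4*b + f = f + 4*b)
d(k) = 4*k
d(N(-13, 8 - 1*2)) - 5*362 = 4*(-13 + 4*(8 - 1*2)) - 5*362 = 4*(-13 + 4*(8 - 2)) - 1810 = 4*(-13 + 4*6) - 1810 = 4*(-13 + 24) - 1810 = 4*11 - 1810 = 44 - 1810 = -1766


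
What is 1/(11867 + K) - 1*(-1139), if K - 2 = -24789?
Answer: 14715879/12920 ≈ 1139.0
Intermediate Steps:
K = -24787 (K = 2 - 24789 = -24787)
1/(11867 + K) - 1*(-1139) = 1/(11867 - 24787) - 1*(-1139) = 1/(-12920) + 1139 = -1/12920 + 1139 = 14715879/12920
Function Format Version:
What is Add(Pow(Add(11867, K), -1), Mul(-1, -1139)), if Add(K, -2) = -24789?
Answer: Rational(14715879, 12920) ≈ 1139.0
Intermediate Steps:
K = -24787 (K = Add(2, -24789) = -24787)
Add(Pow(Add(11867, K), -1), Mul(-1, -1139)) = Add(Pow(Add(11867, -24787), -1), Mul(-1, -1139)) = Add(Pow(-12920, -1), 1139) = Add(Rational(-1, 12920), 1139) = Rational(14715879, 12920)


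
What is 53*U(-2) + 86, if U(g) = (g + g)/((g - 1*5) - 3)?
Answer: 536/5 ≈ 107.20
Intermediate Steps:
U(g) = 2*g/(-8 + g) (U(g) = (2*g)/((g - 5) - 3) = (2*g)/((-5 + g) - 3) = (2*g)/(-8 + g) = 2*g/(-8 + g))
53*U(-2) + 86 = 53*(2*(-2)/(-8 - 2)) + 86 = 53*(2*(-2)/(-10)) + 86 = 53*(2*(-2)*(-1/10)) + 86 = 53*(2/5) + 86 = 106/5 + 86 = 536/5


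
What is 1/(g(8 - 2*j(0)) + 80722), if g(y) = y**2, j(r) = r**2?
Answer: 1/80786 ≈ 1.2378e-5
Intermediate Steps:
1/(g(8 - 2*j(0)) + 80722) = 1/((8 - 2*0**2)**2 + 80722) = 1/((8 - 2*0)**2 + 80722) = 1/((8 + 0)**2 + 80722) = 1/(8**2 + 80722) = 1/(64 + 80722) = 1/80786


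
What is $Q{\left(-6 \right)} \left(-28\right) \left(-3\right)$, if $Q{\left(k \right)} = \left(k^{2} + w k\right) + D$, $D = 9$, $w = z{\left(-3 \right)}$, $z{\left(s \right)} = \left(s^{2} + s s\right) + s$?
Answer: $-3780$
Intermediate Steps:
$z{\left(s \right)} = s + 2 s^{2}$ ($z{\left(s \right)} = \left(s^{2} + s^{2}\right) + s = 2 s^{2} + s = s + 2 s^{2}$)
$w = 15$ ($w = - 3 \left(1 + 2 \left(-3\right)\right) = - 3 \left(1 - 6\right) = \left(-3\right) \left(-5\right) = 15$)
$Q{\left(k \right)} = 9 + k^{2} + 15 k$ ($Q{\left(k \right)} = \left(k^{2} + 15 k\right) + 9 = 9 + k^{2} + 15 k$)
$Q{\left(-6 \right)} \left(-28\right) \left(-3\right) = \left(9 + \left(-6\right)^{2} + 15 \left(-6\right)\right) \left(-28\right) \left(-3\right) = \left(9 + 36 - 90\right) \left(-28\right) \left(-3\right) = \left(-45\right) \left(-28\right) \left(-3\right) = 1260 \left(-3\right) = -3780$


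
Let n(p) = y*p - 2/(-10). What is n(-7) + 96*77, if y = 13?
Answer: 36506/5 ≈ 7301.2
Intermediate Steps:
n(p) = ⅕ + 13*p (n(p) = 13*p - 2/(-10) = 13*p - 2*(-⅒) = 13*p + ⅕ = ⅕ + 13*p)
n(-7) + 96*77 = (⅕ + 13*(-7)) + 96*77 = (⅕ - 91) + 7392 = -454/5 + 7392 = 36506/5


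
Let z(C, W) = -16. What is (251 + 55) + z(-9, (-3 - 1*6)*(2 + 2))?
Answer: 290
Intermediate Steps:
(251 + 55) + z(-9, (-3 - 1*6)*(2 + 2)) = (251 + 55) - 16 = 306 - 16 = 290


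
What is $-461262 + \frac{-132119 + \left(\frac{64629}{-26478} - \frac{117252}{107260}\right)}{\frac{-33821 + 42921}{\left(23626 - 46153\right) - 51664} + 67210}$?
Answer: $- \frac{1550845250148861272613}{3362164324696900} \approx -4.6126 \cdot 10^{5}$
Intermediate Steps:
$-461262 + \frac{-132119 + \left(\frac{64629}{-26478} - \frac{117252}{107260}\right)}{\frac{-33821 + 42921}{\left(23626 - 46153\right) - 51664} + 67210} = -461262 + \frac{-132119 + \left(64629 \left(- \frac{1}{26478}\right) - \frac{29313}{26815}\right)}{\frac{9100}{-22527 - 51664} + 67210} = -461262 + \frac{-132119 - \frac{278797361}{78889730}}{\frac{9100}{-74191} + 67210} = -461262 + \frac{-132119 - \frac{278797361}{78889730}}{9100 \left(- \frac{1}{74191}\right) + 67210} = -461262 - \frac{10423111035231}{78889730 \left(- \frac{700}{5707} + 67210\right)} = -461262 - \frac{10423111035231}{78889730 \cdot \frac{383566770}{5707}} = -461262 - \frac{6609410519784813}{3362164324696900} = - \frac{1550845250148861272613}{3362164324696900}$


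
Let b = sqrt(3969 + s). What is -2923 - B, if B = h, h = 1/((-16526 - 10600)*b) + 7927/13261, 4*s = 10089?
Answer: -38769830/13261 + sqrt(2885)/117387765 ≈ -2923.6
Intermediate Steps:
s = 10089/4 (s = (1/4)*10089 = 10089/4 ≈ 2522.3)
b = 3*sqrt(2885)/2 (b = sqrt(3969 + 10089/4) = sqrt(25965/4) = 3*sqrt(2885)/2 ≈ 80.568)
h = 7927/13261 - sqrt(2885)/117387765 (h = 1/((-16526 - 10600)*((3*sqrt(2885)/2))) + 7927/13261 = (2*sqrt(2885)/8655)/(-27126) + 7927*(1/13261) = -sqrt(2885)/117387765 + 7927/13261 = 7927/13261 - sqrt(2885)/117387765 ≈ 0.59777)
B = 7927/13261 - sqrt(2885)/117387765 ≈ 0.59777
-2923 - B = -2923 - (7927/13261 - sqrt(2885)/117387765) = -2923 + (-7927/13261 + sqrt(2885)/117387765) = -38769830/13261 + sqrt(2885)/117387765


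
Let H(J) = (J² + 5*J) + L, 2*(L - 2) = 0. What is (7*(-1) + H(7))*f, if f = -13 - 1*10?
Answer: -1817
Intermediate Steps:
L = 2 (L = 2 + (½)*0 = 2 + 0 = 2)
f = -23 (f = -13 - 10 = -23)
H(J) = 2 + J² + 5*J (H(J) = (J² + 5*J) + 2 = 2 + J² + 5*J)
(7*(-1) + H(7))*f = (7*(-1) + (2 + 7² + 5*7))*(-23) = (-7 + (2 + 49 + 35))*(-23) = (-7 + 86)*(-23) = 79*(-23) = -1817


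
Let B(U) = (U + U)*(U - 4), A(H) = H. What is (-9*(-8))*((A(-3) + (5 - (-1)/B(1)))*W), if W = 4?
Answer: 528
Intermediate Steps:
B(U) = 2*U*(-4 + U) (B(U) = (2*U)*(-4 + U) = 2*U*(-4 + U))
(-9*(-8))*((A(-3) + (5 - (-1)/B(1)))*W) = (-9*(-8))*((-3 + (5 - (-1)/(2*1*(-4 + 1))))*4) = 72*((-3 + (5 - (-1)/(2*1*(-3))))*4) = 72*((-3 + (5 - (-1)/(-6)))*4) = 72*((-3 + (5 - (-1)*(-1)/6))*4) = 72*((-3 + (5 - 1*⅙))*4) = 72*((-3 + (5 - ⅙))*4) = 72*((-3 + 29/6)*4) = 72*((11/6)*4) = 72*(22/3) = 528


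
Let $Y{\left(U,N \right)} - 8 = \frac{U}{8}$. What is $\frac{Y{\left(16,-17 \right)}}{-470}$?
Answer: $- \frac{1}{47} \approx -0.021277$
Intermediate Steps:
$Y{\left(U,N \right)} = 8 + \frac{U}{8}$
$\frac{Y{\left(16,-17 \right)}}{-470} = \frac{8 + \frac{1}{8} \cdot 16}{-470} = \left(8 + 2\right) \left(- \frac{1}{470}\right) = 10 \left(- \frac{1}{470}\right) = - \frac{1}{47}$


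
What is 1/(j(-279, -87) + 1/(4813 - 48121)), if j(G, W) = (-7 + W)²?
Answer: 43308/382669487 ≈ 0.00011317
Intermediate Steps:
1/(j(-279, -87) + 1/(4813 - 48121)) = 1/((-7 - 87)² + 1/(4813 - 48121)) = 1/((-94)² + 1/(-43308)) = 1/(8836 - 1/43308) = 1/(382669487/43308) = 43308/382669487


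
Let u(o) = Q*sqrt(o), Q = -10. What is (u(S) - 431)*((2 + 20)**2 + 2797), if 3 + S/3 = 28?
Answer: -1414111 - 164050*sqrt(3) ≈ -1.6983e+6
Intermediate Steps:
S = 75 (S = -9 + 3*28 = -9 + 84 = 75)
u(o) = -10*sqrt(o)
(u(S) - 431)*((2 + 20)**2 + 2797) = (-50*sqrt(3) - 431)*((2 + 20)**2 + 2797) = (-50*sqrt(3) - 431)*(22**2 + 2797) = (-50*sqrt(3) - 431)*(484 + 2797) = (-431 - 50*sqrt(3))*3281 = -1414111 - 164050*sqrt(3)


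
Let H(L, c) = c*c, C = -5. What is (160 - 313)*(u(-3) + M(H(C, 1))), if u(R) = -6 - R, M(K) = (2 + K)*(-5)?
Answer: 2754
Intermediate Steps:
H(L, c) = c²
M(K) = -10 - 5*K
(160 - 313)*(u(-3) + M(H(C, 1))) = (160 - 313)*((-6 - 1*(-3)) + (-10 - 5*1²)) = -153*((-6 + 3) + (-10 - 5*1)) = -153*(-3 + (-10 - 5)) = -153*(-3 - 15) = -153*(-18) = 2754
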